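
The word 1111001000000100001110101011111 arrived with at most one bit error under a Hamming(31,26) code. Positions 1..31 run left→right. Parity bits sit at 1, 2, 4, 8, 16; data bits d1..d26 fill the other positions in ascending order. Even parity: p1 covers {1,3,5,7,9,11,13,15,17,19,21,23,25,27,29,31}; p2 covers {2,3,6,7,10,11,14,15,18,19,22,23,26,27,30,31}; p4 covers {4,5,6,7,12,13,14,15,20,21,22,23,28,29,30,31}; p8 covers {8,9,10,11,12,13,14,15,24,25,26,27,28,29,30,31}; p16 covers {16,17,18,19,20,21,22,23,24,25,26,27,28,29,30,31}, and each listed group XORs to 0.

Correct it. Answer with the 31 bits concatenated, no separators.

1111001001000100001110101011111

s1 (pos 1,3,5,7,9,11,13,15,17,19,21,23,25,27,29,31): 1⊕1⊕0⊕1⊕0⊕0⊕0⊕0⊕0⊕1⊕1⊕1⊕1⊕1⊕1⊕1 = 0
s2 (pos 2,3,6,7,10,11,14,15,18,19,22,23,26,27,30,31): 1⊕1⊕0⊕1⊕0⊕0⊕1⊕0⊕0⊕1⊕0⊕1⊕0⊕1⊕1⊕1 = 1
s4 (pos 4,5,6,7,12,13,14,15,20,21,22,23,28,29,30,31): 1⊕0⊕0⊕1⊕0⊕0⊕1⊕0⊕1⊕1⊕0⊕1⊕1⊕1⊕1⊕1 = 0
s8 (pos 8,9,10,11,12,13,14,15,24,25,26,27,28,29,30,31): 0⊕0⊕0⊕0⊕0⊕0⊕1⊕0⊕0⊕1⊕0⊕1⊕1⊕1⊕1⊕1 = 1
s16 (pos 16,17,18,19,20,21,22,23,24,25,26,27,28,29,30,31): 0⊕0⊕0⊕1⊕1⊕1⊕0⊕1⊕0⊕1⊕0⊕1⊕1⊕1⊕1⊕1 = 0
Syndrome s16…s1 = 01010 → error at position 10.
Flip position 10: 1111001000000100001110101011111 → 1111001001000100001110101011111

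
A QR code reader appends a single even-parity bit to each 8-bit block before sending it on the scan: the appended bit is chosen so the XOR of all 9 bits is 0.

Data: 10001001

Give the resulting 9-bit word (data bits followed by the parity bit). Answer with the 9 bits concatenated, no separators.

100010011

XOR of the 8 data bits: 1⊕0⊕0⊕0⊕1⊕0⊕0⊕1 = 1
Parity bit = 1 (so all 9 bits XOR to 0).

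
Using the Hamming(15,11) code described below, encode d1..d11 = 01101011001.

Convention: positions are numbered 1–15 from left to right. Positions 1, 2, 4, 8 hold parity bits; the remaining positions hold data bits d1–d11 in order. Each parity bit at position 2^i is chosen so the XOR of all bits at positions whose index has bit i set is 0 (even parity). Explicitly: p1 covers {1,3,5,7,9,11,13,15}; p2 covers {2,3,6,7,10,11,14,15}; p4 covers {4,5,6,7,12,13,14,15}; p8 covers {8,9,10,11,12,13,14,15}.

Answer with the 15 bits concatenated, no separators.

Place data at non-parity positions: p1 p2 0 p4 1 1 0 p8 1 0 1 1 0 0 1
p1 (pos 1,3,5,7,9,11,13,15): XOR of data positions = 0⊕1⊕0⊕1⊕1⊕0⊕1 = 0
p2 (pos 2,3,6,7,10,11,14,15): XOR of data positions = 0⊕1⊕0⊕0⊕1⊕0⊕1 = 1
p4 (pos 4,5,6,7,12,13,14,15): XOR of data positions = 1⊕1⊕0⊕1⊕0⊕0⊕1 = 0
p8 (pos 8,9,10,11,12,13,14,15): XOR of data positions = 1⊕0⊕1⊕1⊕0⊕0⊕1 = 0
Codeword: 010011001011001

010011001011001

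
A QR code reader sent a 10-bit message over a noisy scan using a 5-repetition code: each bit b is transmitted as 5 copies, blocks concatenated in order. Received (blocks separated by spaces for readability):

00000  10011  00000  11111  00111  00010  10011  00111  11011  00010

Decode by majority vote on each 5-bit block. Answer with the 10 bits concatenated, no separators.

Block 1 (00000): 0 ones → 0
Block 2 (10011): 3 ones → 1
Block 3 (00000): 0 ones → 0
Block 4 (11111): 5 ones → 1
Block 5 (00111): 3 ones → 1
Block 6 (00010): 1 one → 0
Block 7 (10011): 3 ones → 1
Block 8 (00111): 3 ones → 1
Block 9 (11011): 4 ones → 1
Block 10 (00010): 1 one → 0

0101101110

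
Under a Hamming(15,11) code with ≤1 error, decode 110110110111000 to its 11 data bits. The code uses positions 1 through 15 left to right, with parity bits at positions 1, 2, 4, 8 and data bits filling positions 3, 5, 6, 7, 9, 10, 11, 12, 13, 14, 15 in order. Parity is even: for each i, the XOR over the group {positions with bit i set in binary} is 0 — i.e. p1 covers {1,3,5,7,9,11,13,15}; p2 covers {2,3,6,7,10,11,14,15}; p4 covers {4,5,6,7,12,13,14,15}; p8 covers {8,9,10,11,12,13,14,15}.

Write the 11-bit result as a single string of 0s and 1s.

s1 (pos 1,3,5,7,9,11,13,15): 1⊕0⊕1⊕1⊕0⊕1⊕0⊕0 = 0
s2 (pos 2,3,6,7,10,11,14,15): 1⊕0⊕0⊕1⊕1⊕1⊕0⊕0 = 0
s4 (pos 4,5,6,7,12,13,14,15): 1⊕1⊕0⊕1⊕1⊕0⊕0⊕0 = 0
s8 (pos 8,9,10,11,12,13,14,15): 1⊕0⊕1⊕1⊕1⊕0⊕0⊕0 = 0
Syndrome s8…s1 = 0000 → no error.
Read data bits from positions 3,5,6,7,9,10,11,12,13,14,15: 01010111000

01010111000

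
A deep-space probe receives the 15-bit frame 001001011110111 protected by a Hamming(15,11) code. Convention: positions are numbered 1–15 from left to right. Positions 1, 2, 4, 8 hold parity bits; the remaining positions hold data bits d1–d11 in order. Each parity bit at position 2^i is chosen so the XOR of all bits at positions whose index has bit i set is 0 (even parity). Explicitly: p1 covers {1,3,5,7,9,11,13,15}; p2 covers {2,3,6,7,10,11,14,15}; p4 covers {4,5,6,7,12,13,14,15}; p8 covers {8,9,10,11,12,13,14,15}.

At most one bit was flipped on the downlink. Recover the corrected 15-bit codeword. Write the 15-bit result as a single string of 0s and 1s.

s1 (pos 1,3,5,7,9,11,13,15): 0⊕1⊕0⊕0⊕1⊕1⊕1⊕1 = 1
s2 (pos 2,3,6,7,10,11,14,15): 0⊕1⊕1⊕0⊕1⊕1⊕1⊕1 = 0
s4 (pos 4,5,6,7,12,13,14,15): 0⊕0⊕1⊕0⊕0⊕1⊕1⊕1 = 0
s8 (pos 8,9,10,11,12,13,14,15): 1⊕1⊕1⊕1⊕0⊕1⊕1⊕1 = 1
Syndrome s8…s1 = 1001 → error at position 9.
Flip position 9: 001001011110111 → 001001010110111

001001010110111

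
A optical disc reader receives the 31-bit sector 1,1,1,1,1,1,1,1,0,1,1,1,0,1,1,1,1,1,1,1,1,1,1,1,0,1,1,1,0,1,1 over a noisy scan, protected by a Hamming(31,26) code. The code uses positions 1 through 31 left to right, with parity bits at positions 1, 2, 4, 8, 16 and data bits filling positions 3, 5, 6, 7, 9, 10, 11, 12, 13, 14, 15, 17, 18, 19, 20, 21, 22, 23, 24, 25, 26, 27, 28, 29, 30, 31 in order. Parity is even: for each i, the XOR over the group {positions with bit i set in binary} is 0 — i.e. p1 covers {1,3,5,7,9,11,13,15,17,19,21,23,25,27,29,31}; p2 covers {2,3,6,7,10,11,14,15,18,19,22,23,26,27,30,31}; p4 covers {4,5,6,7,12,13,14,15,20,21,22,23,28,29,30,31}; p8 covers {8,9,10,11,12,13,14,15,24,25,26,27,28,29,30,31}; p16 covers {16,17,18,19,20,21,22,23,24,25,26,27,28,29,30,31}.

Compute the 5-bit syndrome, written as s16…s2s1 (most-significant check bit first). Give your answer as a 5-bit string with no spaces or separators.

00000

s1 (pos 1,3,5,7,9,11,13,15,17,19,21,23,25,27,29,31): 1⊕1⊕1⊕1⊕0⊕1⊕0⊕1⊕1⊕1⊕1⊕1⊕0⊕1⊕0⊕1 = 0
s2 (pos 2,3,6,7,10,11,14,15,18,19,22,23,26,27,30,31): 1⊕1⊕1⊕1⊕1⊕1⊕1⊕1⊕1⊕1⊕1⊕1⊕1⊕1⊕1⊕1 = 0
s4 (pos 4,5,6,7,12,13,14,15,20,21,22,23,28,29,30,31): 1⊕1⊕1⊕1⊕1⊕0⊕1⊕1⊕1⊕1⊕1⊕1⊕1⊕0⊕1⊕1 = 0
s8 (pos 8,9,10,11,12,13,14,15,24,25,26,27,28,29,30,31): 1⊕0⊕1⊕1⊕1⊕0⊕1⊕1⊕1⊕0⊕1⊕1⊕1⊕0⊕1⊕1 = 0
s16 (pos 16,17,18,19,20,21,22,23,24,25,26,27,28,29,30,31): 1⊕1⊕1⊕1⊕1⊕1⊕1⊕1⊕1⊕0⊕1⊕1⊕1⊕0⊕1⊕1 = 0
Syndrome s16…s1 = 00000 → no error.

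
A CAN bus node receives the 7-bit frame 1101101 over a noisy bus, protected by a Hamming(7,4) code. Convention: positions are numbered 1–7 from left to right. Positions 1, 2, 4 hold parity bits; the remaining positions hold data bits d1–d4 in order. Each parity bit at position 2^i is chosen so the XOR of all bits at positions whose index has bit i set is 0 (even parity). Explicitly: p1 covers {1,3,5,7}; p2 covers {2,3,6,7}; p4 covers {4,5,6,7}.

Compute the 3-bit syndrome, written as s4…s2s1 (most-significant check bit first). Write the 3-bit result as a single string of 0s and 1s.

101

s1 (pos 1,3,5,7): 1⊕0⊕1⊕1 = 1
s2 (pos 2,3,6,7): 1⊕0⊕0⊕1 = 0
s4 (pos 4,5,6,7): 1⊕1⊕0⊕1 = 1
Syndrome s4…s1 = 101 → error at position 5.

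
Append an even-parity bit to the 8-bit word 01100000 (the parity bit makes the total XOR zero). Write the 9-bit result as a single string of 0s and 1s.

011000000

XOR of the 8 data bits: 0⊕1⊕1⊕0⊕0⊕0⊕0⊕0 = 0
Parity bit = 0 (so all 9 bits XOR to 0).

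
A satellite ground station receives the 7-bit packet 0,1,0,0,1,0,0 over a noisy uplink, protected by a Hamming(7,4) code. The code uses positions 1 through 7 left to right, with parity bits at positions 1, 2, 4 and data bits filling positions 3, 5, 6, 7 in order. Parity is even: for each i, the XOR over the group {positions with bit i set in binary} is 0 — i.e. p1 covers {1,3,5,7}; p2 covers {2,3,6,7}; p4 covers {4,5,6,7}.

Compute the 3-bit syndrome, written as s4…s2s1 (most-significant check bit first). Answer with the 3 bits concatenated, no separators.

s1 (pos 1,3,5,7): 0⊕0⊕1⊕0 = 1
s2 (pos 2,3,6,7): 1⊕0⊕0⊕0 = 1
s4 (pos 4,5,6,7): 0⊕1⊕0⊕0 = 1
Syndrome s4…s1 = 111 → error at position 7.

111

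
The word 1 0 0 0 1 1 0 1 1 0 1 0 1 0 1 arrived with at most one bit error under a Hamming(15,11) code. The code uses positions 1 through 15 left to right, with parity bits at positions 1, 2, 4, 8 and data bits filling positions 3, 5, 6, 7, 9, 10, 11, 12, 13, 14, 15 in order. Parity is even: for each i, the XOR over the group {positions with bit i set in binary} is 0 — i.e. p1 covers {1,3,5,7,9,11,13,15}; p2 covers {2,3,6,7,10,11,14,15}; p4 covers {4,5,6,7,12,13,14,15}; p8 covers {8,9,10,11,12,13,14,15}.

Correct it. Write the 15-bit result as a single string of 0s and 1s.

100011011110101

s1 (pos 1,3,5,7,9,11,13,15): 1⊕0⊕1⊕0⊕1⊕1⊕1⊕1 = 0
s2 (pos 2,3,6,7,10,11,14,15): 0⊕0⊕1⊕0⊕0⊕1⊕0⊕1 = 1
s4 (pos 4,5,6,7,12,13,14,15): 0⊕1⊕1⊕0⊕0⊕1⊕0⊕1 = 0
s8 (pos 8,9,10,11,12,13,14,15): 1⊕1⊕0⊕1⊕0⊕1⊕0⊕1 = 1
Syndrome s8…s1 = 1010 → error at position 10.
Flip position 10: 100011011010101 → 100011011110101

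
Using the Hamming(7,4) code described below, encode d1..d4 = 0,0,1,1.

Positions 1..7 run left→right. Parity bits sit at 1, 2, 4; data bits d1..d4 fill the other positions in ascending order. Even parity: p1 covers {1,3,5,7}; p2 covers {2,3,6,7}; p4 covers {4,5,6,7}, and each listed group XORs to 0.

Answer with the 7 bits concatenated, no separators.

1000011

Place data at non-parity positions: p1 p2 0 p4 0 1 1
p1 (pos 1,3,5,7): XOR of data positions = 0⊕0⊕1 = 1
p2 (pos 2,3,6,7): XOR of data positions = 0⊕1⊕1 = 0
p4 (pos 4,5,6,7): XOR of data positions = 0⊕1⊕1 = 0
Codeword: 1000011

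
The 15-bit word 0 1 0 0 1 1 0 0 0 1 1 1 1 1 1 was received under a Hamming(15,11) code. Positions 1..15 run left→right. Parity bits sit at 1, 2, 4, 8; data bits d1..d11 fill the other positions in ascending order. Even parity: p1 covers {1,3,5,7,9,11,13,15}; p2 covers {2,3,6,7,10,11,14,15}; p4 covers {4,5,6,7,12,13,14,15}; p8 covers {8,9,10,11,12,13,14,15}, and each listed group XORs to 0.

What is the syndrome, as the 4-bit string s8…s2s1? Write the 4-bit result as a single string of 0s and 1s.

0000

s1 (pos 1,3,5,7,9,11,13,15): 0⊕0⊕1⊕0⊕0⊕1⊕1⊕1 = 0
s2 (pos 2,3,6,7,10,11,14,15): 1⊕0⊕1⊕0⊕1⊕1⊕1⊕1 = 0
s4 (pos 4,5,6,7,12,13,14,15): 0⊕1⊕1⊕0⊕1⊕1⊕1⊕1 = 0
s8 (pos 8,9,10,11,12,13,14,15): 0⊕0⊕1⊕1⊕1⊕1⊕1⊕1 = 0
Syndrome s8…s1 = 0000 → no error.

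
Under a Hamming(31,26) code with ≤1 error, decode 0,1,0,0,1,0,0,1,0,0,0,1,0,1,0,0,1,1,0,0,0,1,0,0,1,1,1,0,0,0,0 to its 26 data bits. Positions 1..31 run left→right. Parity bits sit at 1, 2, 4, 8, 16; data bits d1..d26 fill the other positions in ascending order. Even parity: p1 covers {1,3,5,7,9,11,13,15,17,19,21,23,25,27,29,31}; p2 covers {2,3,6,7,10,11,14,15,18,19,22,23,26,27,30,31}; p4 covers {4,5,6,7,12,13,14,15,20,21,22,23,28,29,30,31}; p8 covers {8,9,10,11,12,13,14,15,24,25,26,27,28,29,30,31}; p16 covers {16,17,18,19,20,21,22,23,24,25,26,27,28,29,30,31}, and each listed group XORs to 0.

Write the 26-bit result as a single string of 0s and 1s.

01000001010110001001110000

s1 (pos 1,3,5,7,9,11,13,15,17,19,21,23,25,27,29,31): 0⊕0⊕1⊕0⊕0⊕0⊕0⊕0⊕1⊕0⊕0⊕0⊕1⊕1⊕0⊕0 = 0
s2 (pos 2,3,6,7,10,11,14,15,18,19,22,23,26,27,30,31): 1⊕0⊕0⊕0⊕0⊕0⊕1⊕0⊕1⊕0⊕1⊕0⊕1⊕1⊕0⊕0 = 0
s4 (pos 4,5,6,7,12,13,14,15,20,21,22,23,28,29,30,31): 0⊕1⊕0⊕0⊕1⊕0⊕1⊕0⊕0⊕0⊕1⊕0⊕0⊕0⊕0⊕0 = 0
s8 (pos 8,9,10,11,12,13,14,15,24,25,26,27,28,29,30,31): 1⊕0⊕0⊕0⊕1⊕0⊕1⊕0⊕0⊕1⊕1⊕1⊕0⊕0⊕0⊕0 = 0
s16 (pos 16,17,18,19,20,21,22,23,24,25,26,27,28,29,30,31): 0⊕1⊕1⊕0⊕0⊕0⊕1⊕0⊕0⊕1⊕1⊕1⊕0⊕0⊕0⊕0 = 0
Syndrome s16…s1 = 00000 → no error.
Read data bits from positions 3,5,6,7,9,10,11,12,13,14,15,17,18,19,20,21,22,23,24,25,26,27,28,29,30,31: 01000001010110001001110000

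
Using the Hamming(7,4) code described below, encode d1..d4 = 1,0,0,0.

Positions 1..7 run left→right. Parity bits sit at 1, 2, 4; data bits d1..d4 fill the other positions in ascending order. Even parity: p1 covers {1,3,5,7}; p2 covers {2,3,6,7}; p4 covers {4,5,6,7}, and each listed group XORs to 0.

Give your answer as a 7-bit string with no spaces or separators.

1110000

Place data at non-parity positions: p1 p2 1 p4 0 0 0
p1 (pos 1,3,5,7): XOR of data positions = 1⊕0⊕0 = 1
p2 (pos 2,3,6,7): XOR of data positions = 1⊕0⊕0 = 1
p4 (pos 4,5,6,7): XOR of data positions = 0⊕0⊕0 = 0
Codeword: 1110000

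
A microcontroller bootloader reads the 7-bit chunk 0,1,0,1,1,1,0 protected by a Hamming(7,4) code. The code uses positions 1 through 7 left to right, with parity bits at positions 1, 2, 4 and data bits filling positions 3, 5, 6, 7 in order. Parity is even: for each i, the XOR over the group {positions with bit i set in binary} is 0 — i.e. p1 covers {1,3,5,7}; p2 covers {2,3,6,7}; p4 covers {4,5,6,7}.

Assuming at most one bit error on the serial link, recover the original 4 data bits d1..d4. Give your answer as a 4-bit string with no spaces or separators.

0010

s1 (pos 1,3,5,7): 0⊕0⊕1⊕0 = 1
s2 (pos 2,3,6,7): 1⊕0⊕1⊕0 = 0
s4 (pos 4,5,6,7): 1⊕1⊕1⊕0 = 1
Syndrome s4…s1 = 101 → error at position 5.
Flip position 5: 0101110 → 0101010
Read data bits from positions 3,5,6,7: 0010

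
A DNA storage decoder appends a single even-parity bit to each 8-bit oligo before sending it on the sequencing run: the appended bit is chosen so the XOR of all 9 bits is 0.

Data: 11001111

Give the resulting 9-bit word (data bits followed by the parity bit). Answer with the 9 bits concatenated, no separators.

XOR of the 8 data bits: 1⊕1⊕0⊕0⊕1⊕1⊕1⊕1 = 0
Parity bit = 0 (so all 9 bits XOR to 0).

110011110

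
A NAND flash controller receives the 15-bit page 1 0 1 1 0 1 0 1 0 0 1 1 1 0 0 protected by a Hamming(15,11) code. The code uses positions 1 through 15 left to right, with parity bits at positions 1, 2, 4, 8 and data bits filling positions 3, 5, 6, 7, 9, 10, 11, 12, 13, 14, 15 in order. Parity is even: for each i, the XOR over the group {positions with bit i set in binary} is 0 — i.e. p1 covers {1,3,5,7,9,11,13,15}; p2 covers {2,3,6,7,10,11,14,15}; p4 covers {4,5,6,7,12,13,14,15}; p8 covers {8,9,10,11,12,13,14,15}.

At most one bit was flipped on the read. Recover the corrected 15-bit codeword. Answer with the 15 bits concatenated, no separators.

s1 (pos 1,3,5,7,9,11,13,15): 1⊕1⊕0⊕0⊕0⊕1⊕1⊕0 = 0
s2 (pos 2,3,6,7,10,11,14,15): 0⊕1⊕1⊕0⊕0⊕1⊕0⊕0 = 1
s4 (pos 4,5,6,7,12,13,14,15): 1⊕0⊕1⊕0⊕1⊕1⊕0⊕0 = 0
s8 (pos 8,9,10,11,12,13,14,15): 1⊕0⊕0⊕1⊕1⊕1⊕0⊕0 = 0
Syndrome s8…s1 = 0010 → error at position 2.
Flip position 2: 101101010011100 → 111101010011100

111101010011100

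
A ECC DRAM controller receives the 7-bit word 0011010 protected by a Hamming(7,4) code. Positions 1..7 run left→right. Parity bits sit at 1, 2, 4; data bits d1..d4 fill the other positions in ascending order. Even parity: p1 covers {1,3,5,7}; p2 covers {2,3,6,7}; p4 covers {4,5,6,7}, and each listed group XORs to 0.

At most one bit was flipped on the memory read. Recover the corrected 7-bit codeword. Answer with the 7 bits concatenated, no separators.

s1 (pos 1,3,5,7): 0⊕1⊕0⊕0 = 1
s2 (pos 2,3,6,7): 0⊕1⊕1⊕0 = 0
s4 (pos 4,5,6,7): 1⊕0⊕1⊕0 = 0
Syndrome s4…s1 = 001 → error at position 1.
Flip position 1: 0011010 → 1011010

1011010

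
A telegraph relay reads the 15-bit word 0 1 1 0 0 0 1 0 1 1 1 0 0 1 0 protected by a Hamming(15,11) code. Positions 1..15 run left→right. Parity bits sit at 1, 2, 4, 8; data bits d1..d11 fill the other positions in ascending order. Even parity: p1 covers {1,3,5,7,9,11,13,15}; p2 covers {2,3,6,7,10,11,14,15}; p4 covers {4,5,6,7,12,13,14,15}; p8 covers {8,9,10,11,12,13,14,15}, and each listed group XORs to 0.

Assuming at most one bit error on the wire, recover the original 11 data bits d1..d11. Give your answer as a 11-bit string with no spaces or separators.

10011110010

s1 (pos 1,3,5,7,9,11,13,15): 0⊕1⊕0⊕1⊕1⊕1⊕0⊕0 = 0
s2 (pos 2,3,6,7,10,11,14,15): 1⊕1⊕0⊕1⊕1⊕1⊕1⊕0 = 0
s4 (pos 4,5,6,7,12,13,14,15): 0⊕0⊕0⊕1⊕0⊕0⊕1⊕0 = 0
s8 (pos 8,9,10,11,12,13,14,15): 0⊕1⊕1⊕1⊕0⊕0⊕1⊕0 = 0
Syndrome s8…s1 = 0000 → no error.
Read data bits from positions 3,5,6,7,9,10,11,12,13,14,15: 10011110010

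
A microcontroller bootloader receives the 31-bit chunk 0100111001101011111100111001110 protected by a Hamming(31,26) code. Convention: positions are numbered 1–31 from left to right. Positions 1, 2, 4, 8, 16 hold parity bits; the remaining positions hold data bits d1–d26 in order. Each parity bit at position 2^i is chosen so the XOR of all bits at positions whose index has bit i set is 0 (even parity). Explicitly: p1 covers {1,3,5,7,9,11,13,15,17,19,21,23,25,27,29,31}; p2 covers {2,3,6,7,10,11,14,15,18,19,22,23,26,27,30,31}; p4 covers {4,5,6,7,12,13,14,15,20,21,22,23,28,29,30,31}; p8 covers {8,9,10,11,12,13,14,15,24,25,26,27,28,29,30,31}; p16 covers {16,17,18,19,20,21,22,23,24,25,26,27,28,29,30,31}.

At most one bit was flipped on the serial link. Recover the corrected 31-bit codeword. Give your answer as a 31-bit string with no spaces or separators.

s1 (pos 1,3,5,7,9,11,13,15,17,19,21,23,25,27,29,31): 0⊕0⊕1⊕1⊕0⊕1⊕1⊕1⊕1⊕1⊕0⊕1⊕1⊕0⊕1⊕0 = 0
s2 (pos 2,3,6,7,10,11,14,15,18,19,22,23,26,27,30,31): 1⊕0⊕1⊕1⊕1⊕1⊕0⊕1⊕1⊕1⊕0⊕1⊕0⊕0⊕1⊕0 = 0
s4 (pos 4,5,6,7,12,13,14,15,20,21,22,23,28,29,30,31): 0⊕1⊕1⊕1⊕0⊕1⊕0⊕1⊕1⊕0⊕0⊕1⊕1⊕1⊕1⊕0 = 0
s8 (pos 8,9,10,11,12,13,14,15,24,25,26,27,28,29,30,31): 0⊕0⊕1⊕1⊕0⊕1⊕0⊕1⊕1⊕1⊕0⊕0⊕1⊕1⊕1⊕0 = 1
s16 (pos 16,17,18,19,20,21,22,23,24,25,26,27,28,29,30,31): 1⊕1⊕1⊕1⊕1⊕0⊕0⊕1⊕1⊕1⊕0⊕0⊕1⊕1⊕1⊕0 = 1
Syndrome s16…s1 = 11000 → error at position 24.
Flip position 24: 0100111001101011111100111001110 → 0100111001101011111100101001110

0100111001101011111100101001110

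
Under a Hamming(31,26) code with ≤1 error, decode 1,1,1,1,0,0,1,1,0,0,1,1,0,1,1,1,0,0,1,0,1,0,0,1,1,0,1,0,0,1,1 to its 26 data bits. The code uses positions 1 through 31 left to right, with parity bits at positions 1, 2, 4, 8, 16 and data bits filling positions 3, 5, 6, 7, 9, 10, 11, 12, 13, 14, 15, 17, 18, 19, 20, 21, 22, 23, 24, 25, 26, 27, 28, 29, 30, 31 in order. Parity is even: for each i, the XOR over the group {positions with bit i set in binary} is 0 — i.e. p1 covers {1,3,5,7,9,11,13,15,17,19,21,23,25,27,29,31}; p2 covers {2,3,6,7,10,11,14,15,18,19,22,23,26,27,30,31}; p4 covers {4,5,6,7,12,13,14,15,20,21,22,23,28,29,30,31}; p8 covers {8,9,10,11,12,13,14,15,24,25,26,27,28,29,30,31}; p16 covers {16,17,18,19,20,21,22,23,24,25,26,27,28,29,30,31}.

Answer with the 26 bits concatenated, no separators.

s1 (pos 1,3,5,7,9,11,13,15,17,19,21,23,25,27,29,31): 1⊕1⊕0⊕1⊕0⊕1⊕0⊕1⊕0⊕1⊕1⊕0⊕1⊕1⊕0⊕1 = 0
s2 (pos 2,3,6,7,10,11,14,15,18,19,22,23,26,27,30,31): 1⊕1⊕0⊕1⊕0⊕1⊕1⊕1⊕0⊕1⊕0⊕0⊕0⊕1⊕1⊕1 = 0
s4 (pos 4,5,6,7,12,13,14,15,20,21,22,23,28,29,30,31): 1⊕0⊕0⊕1⊕1⊕0⊕1⊕1⊕0⊕1⊕0⊕0⊕0⊕0⊕1⊕1 = 0
s8 (pos 8,9,10,11,12,13,14,15,24,25,26,27,28,29,30,31): 1⊕0⊕0⊕1⊕1⊕0⊕1⊕1⊕1⊕1⊕0⊕1⊕0⊕0⊕1⊕1 = 0
s16 (pos 16,17,18,19,20,21,22,23,24,25,26,27,28,29,30,31): 1⊕0⊕0⊕1⊕0⊕1⊕0⊕0⊕1⊕1⊕0⊕1⊕0⊕0⊕1⊕1 = 0
Syndrome s16…s1 = 00000 → no error.
Read data bits from positions 3,5,6,7,9,10,11,12,13,14,15,17,18,19,20,21,22,23,24,25,26,27,28,29,30,31: 10010011011001010011010011

10010011011001010011010011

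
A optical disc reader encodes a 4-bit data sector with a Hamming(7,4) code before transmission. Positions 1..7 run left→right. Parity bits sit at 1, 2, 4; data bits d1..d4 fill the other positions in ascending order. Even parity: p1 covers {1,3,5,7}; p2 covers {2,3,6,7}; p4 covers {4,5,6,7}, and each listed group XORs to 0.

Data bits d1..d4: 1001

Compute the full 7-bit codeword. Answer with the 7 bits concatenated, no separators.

Place data at non-parity positions: p1 p2 1 p4 0 0 1
p1 (pos 1,3,5,7): XOR of data positions = 1⊕0⊕1 = 0
p2 (pos 2,3,6,7): XOR of data positions = 1⊕0⊕1 = 0
p4 (pos 4,5,6,7): XOR of data positions = 0⊕0⊕1 = 1
Codeword: 0011001

0011001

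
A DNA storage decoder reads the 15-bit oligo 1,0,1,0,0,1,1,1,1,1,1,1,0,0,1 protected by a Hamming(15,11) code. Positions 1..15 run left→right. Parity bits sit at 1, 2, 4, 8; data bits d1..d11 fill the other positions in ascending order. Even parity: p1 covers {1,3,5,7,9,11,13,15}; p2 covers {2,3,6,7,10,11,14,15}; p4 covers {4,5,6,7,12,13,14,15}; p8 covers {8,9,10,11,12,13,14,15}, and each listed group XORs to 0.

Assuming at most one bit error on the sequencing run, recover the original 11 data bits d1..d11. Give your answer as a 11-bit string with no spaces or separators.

s1 (pos 1,3,5,7,9,11,13,15): 1⊕1⊕0⊕1⊕1⊕1⊕0⊕1 = 0
s2 (pos 2,3,6,7,10,11,14,15): 0⊕1⊕1⊕1⊕1⊕1⊕0⊕1 = 0
s4 (pos 4,5,6,7,12,13,14,15): 0⊕0⊕1⊕1⊕1⊕0⊕0⊕1 = 0
s8 (pos 8,9,10,11,12,13,14,15): 1⊕1⊕1⊕1⊕1⊕0⊕0⊕1 = 0
Syndrome s8…s1 = 0000 → no error.
Read data bits from positions 3,5,6,7,9,10,11,12,13,14,15: 10111111001

10111111001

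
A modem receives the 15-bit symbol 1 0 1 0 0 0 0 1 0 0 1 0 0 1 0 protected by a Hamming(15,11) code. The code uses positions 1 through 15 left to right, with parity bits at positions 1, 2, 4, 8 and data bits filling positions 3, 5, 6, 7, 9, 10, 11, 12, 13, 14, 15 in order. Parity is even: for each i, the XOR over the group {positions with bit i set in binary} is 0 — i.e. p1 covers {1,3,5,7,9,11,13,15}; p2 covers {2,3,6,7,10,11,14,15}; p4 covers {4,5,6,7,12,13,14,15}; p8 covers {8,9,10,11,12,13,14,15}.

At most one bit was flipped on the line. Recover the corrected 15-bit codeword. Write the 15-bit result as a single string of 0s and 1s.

s1 (pos 1,3,5,7,9,11,13,15): 1⊕1⊕0⊕0⊕0⊕1⊕0⊕0 = 1
s2 (pos 2,3,6,7,10,11,14,15): 0⊕1⊕0⊕0⊕0⊕1⊕1⊕0 = 1
s4 (pos 4,5,6,7,12,13,14,15): 0⊕0⊕0⊕0⊕0⊕0⊕1⊕0 = 1
s8 (pos 8,9,10,11,12,13,14,15): 1⊕0⊕0⊕1⊕0⊕0⊕1⊕0 = 1
Syndrome s8…s1 = 1111 → error at position 15.
Flip position 15: 101000010010010 → 101000010010011

101000010010011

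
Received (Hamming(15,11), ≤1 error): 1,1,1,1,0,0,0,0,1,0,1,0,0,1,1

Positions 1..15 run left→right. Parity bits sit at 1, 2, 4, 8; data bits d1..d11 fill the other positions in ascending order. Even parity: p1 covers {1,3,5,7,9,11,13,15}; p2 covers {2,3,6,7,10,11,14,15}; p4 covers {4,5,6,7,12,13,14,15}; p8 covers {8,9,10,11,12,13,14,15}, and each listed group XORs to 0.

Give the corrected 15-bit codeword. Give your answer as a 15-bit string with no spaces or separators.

s1 (pos 1,3,5,7,9,11,13,15): 1⊕1⊕0⊕0⊕1⊕1⊕0⊕1 = 1
s2 (pos 2,3,6,7,10,11,14,15): 1⊕1⊕0⊕0⊕0⊕1⊕1⊕1 = 1
s4 (pos 4,5,6,7,12,13,14,15): 1⊕0⊕0⊕0⊕0⊕0⊕1⊕1 = 1
s8 (pos 8,9,10,11,12,13,14,15): 0⊕1⊕0⊕1⊕0⊕0⊕1⊕1 = 0
Syndrome s8…s1 = 0111 → error at position 7.
Flip position 7: 111100001010011 → 111100101010011

111100101010011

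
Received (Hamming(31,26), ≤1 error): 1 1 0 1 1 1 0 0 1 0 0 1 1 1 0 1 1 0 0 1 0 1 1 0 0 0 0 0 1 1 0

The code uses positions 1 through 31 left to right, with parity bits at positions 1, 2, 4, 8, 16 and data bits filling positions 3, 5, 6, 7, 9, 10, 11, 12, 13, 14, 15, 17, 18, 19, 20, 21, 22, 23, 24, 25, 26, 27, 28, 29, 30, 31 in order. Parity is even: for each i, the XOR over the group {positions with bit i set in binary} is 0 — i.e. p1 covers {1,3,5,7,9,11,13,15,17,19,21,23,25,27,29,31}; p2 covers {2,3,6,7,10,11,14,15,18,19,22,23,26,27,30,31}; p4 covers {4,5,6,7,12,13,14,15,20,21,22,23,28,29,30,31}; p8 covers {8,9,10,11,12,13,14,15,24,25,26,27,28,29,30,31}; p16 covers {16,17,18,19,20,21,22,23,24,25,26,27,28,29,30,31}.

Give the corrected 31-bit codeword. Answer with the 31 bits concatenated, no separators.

1101110010011101100111100000110

s1 (pos 1,3,5,7,9,11,13,15,17,19,21,23,25,27,29,31): 1⊕0⊕1⊕0⊕1⊕0⊕1⊕0⊕1⊕0⊕0⊕1⊕0⊕0⊕1⊕0 = 1
s2 (pos 2,3,6,7,10,11,14,15,18,19,22,23,26,27,30,31): 1⊕0⊕1⊕0⊕0⊕0⊕1⊕0⊕0⊕0⊕1⊕1⊕0⊕0⊕1⊕0 = 0
s4 (pos 4,5,6,7,12,13,14,15,20,21,22,23,28,29,30,31): 1⊕1⊕1⊕0⊕1⊕1⊕1⊕0⊕1⊕0⊕1⊕1⊕0⊕1⊕1⊕0 = 1
s8 (pos 8,9,10,11,12,13,14,15,24,25,26,27,28,29,30,31): 0⊕1⊕0⊕0⊕1⊕1⊕1⊕0⊕0⊕0⊕0⊕0⊕0⊕1⊕1⊕0 = 0
s16 (pos 16,17,18,19,20,21,22,23,24,25,26,27,28,29,30,31): 1⊕1⊕0⊕0⊕1⊕0⊕1⊕1⊕0⊕0⊕0⊕0⊕0⊕1⊕1⊕0 = 1
Syndrome s16…s1 = 10101 → error at position 21.
Flip position 21: 1101110010011101100101100000110 → 1101110010011101100111100000110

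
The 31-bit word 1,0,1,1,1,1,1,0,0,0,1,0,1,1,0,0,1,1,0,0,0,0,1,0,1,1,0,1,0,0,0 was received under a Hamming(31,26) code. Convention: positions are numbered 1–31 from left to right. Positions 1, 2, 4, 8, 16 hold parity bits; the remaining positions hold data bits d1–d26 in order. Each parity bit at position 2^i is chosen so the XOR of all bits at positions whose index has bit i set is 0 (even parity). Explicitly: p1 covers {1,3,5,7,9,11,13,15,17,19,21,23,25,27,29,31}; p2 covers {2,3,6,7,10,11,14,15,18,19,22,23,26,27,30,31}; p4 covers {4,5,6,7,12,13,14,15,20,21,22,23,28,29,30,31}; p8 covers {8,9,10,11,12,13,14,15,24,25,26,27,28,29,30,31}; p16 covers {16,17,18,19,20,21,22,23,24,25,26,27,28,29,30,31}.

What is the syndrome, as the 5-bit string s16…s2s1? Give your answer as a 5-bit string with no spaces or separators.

s1 (pos 1,3,5,7,9,11,13,15,17,19,21,23,25,27,29,31): 1⊕1⊕1⊕1⊕0⊕1⊕1⊕0⊕1⊕0⊕0⊕1⊕1⊕0⊕0⊕0 = 1
s2 (pos 2,3,6,7,10,11,14,15,18,19,22,23,26,27,30,31): 0⊕1⊕1⊕1⊕0⊕1⊕1⊕0⊕1⊕0⊕0⊕1⊕1⊕0⊕0⊕0 = 0
s4 (pos 4,5,6,7,12,13,14,15,20,21,22,23,28,29,30,31): 1⊕1⊕1⊕1⊕0⊕1⊕1⊕0⊕0⊕0⊕0⊕1⊕1⊕0⊕0⊕0 = 0
s8 (pos 8,9,10,11,12,13,14,15,24,25,26,27,28,29,30,31): 0⊕0⊕0⊕1⊕0⊕1⊕1⊕0⊕0⊕1⊕1⊕0⊕1⊕0⊕0⊕0 = 0
s16 (pos 16,17,18,19,20,21,22,23,24,25,26,27,28,29,30,31): 0⊕1⊕1⊕0⊕0⊕0⊕0⊕1⊕0⊕1⊕1⊕0⊕1⊕0⊕0⊕0 = 0
Syndrome s16…s1 = 00001 → error at position 1.

00001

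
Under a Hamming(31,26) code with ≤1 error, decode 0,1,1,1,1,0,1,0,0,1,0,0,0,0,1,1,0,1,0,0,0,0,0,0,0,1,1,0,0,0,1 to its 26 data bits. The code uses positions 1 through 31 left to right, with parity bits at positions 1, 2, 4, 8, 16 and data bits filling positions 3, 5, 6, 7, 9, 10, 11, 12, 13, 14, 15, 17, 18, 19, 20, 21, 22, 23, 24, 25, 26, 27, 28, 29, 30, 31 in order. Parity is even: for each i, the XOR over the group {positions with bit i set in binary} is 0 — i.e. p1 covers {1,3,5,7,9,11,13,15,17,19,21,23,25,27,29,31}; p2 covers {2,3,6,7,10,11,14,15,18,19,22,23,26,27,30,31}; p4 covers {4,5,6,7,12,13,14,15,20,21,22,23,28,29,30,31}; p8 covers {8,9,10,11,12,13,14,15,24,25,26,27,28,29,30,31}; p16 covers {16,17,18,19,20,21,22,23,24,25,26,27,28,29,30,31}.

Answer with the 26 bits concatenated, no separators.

s1 (pos 1,3,5,7,9,11,13,15,17,19,21,23,25,27,29,31): 0⊕1⊕1⊕1⊕0⊕0⊕0⊕1⊕0⊕0⊕0⊕0⊕0⊕1⊕0⊕1 = 0
s2 (pos 2,3,6,7,10,11,14,15,18,19,22,23,26,27,30,31): 1⊕1⊕0⊕1⊕1⊕0⊕0⊕1⊕1⊕0⊕0⊕0⊕1⊕1⊕0⊕1 = 1
s4 (pos 4,5,6,7,12,13,14,15,20,21,22,23,28,29,30,31): 1⊕1⊕0⊕1⊕0⊕0⊕0⊕1⊕0⊕0⊕0⊕0⊕0⊕0⊕0⊕1 = 1
s8 (pos 8,9,10,11,12,13,14,15,24,25,26,27,28,29,30,31): 0⊕0⊕1⊕0⊕0⊕0⊕0⊕1⊕0⊕0⊕1⊕1⊕0⊕0⊕0⊕1 = 1
s16 (pos 16,17,18,19,20,21,22,23,24,25,26,27,28,29,30,31): 1⊕0⊕1⊕0⊕0⊕0⊕0⊕0⊕0⊕0⊕1⊕1⊕0⊕0⊕0⊕1 = 1
Syndrome s16…s1 = 11110 → error at position 30.
Flip position 30: 0111101001000011010000000110001 → 0111101001000011010000000110011
Read data bits from positions 3,5,6,7,9,10,11,12,13,14,15,17,18,19,20,21,22,23,24,25,26,27,28,29,30,31: 11010100001010000000110011

11010100001010000000110011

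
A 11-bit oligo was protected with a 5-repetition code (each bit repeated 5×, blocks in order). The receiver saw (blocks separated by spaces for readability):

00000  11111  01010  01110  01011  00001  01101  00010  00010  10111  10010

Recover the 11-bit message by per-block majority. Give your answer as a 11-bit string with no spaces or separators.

01011010010

Block 1 (00000): 0 ones → 0
Block 2 (11111): 5 ones → 1
Block 3 (01010): 2 ones → 0
Block 4 (01110): 3 ones → 1
Block 5 (01011): 3 ones → 1
Block 6 (00001): 1 one → 0
Block 7 (01101): 3 ones → 1
Block 8 (00010): 1 one → 0
Block 9 (00010): 1 one → 0
Block 10 (10111): 4 ones → 1
Block 11 (10010): 2 ones → 0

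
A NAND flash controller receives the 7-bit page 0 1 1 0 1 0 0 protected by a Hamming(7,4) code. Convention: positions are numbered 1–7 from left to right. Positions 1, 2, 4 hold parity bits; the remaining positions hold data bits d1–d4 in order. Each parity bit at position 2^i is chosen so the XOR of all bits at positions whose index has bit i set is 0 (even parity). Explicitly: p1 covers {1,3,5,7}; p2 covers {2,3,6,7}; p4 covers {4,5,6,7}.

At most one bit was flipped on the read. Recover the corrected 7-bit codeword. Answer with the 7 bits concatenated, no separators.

0111100

s1 (pos 1,3,5,7): 0⊕1⊕1⊕0 = 0
s2 (pos 2,3,6,7): 1⊕1⊕0⊕0 = 0
s4 (pos 4,5,6,7): 0⊕1⊕0⊕0 = 1
Syndrome s4…s1 = 100 → error at position 4.
Flip position 4: 0110100 → 0111100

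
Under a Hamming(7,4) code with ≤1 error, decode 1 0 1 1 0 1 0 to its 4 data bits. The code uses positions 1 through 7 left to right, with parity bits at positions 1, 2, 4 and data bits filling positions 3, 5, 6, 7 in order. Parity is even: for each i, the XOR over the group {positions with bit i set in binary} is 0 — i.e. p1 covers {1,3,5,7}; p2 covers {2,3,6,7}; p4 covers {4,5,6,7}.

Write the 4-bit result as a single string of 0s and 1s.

s1 (pos 1,3,5,7): 1⊕1⊕0⊕0 = 0
s2 (pos 2,3,6,7): 0⊕1⊕1⊕0 = 0
s4 (pos 4,5,6,7): 1⊕0⊕1⊕0 = 0
Syndrome s4…s1 = 000 → no error.
Read data bits from positions 3,5,6,7: 1010

1010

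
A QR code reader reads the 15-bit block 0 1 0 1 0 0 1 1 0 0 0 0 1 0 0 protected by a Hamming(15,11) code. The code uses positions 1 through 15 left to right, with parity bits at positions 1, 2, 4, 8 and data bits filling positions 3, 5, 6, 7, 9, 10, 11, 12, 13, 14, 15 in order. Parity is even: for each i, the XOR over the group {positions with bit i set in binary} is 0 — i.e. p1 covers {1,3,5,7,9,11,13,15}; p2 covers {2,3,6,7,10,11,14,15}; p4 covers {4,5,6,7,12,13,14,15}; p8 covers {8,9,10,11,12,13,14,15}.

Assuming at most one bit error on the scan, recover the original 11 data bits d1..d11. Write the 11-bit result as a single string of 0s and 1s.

s1 (pos 1,3,5,7,9,11,13,15): 0⊕0⊕0⊕1⊕0⊕0⊕1⊕0 = 0
s2 (pos 2,3,6,7,10,11,14,15): 1⊕0⊕0⊕1⊕0⊕0⊕0⊕0 = 0
s4 (pos 4,5,6,7,12,13,14,15): 1⊕0⊕0⊕1⊕0⊕1⊕0⊕0 = 1
s8 (pos 8,9,10,11,12,13,14,15): 1⊕0⊕0⊕0⊕0⊕1⊕0⊕0 = 0
Syndrome s8…s1 = 0100 → error at position 4.
Flip position 4: 010100110000100 → 010000110000100
Read data bits from positions 3,5,6,7,9,10,11,12,13,14,15: 00010000100

00010000100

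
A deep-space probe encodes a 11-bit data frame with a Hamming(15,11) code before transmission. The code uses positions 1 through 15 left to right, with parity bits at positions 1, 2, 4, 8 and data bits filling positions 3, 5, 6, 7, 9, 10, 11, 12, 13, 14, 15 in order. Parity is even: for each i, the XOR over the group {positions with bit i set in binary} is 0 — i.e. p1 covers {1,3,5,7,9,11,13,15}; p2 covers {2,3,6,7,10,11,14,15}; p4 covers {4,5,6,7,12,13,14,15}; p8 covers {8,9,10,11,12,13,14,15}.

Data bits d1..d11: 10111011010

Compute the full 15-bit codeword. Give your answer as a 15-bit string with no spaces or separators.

011001101011010

Place data at non-parity positions: p1 p2 1 p4 0 1 1 p8 1 0 1 1 0 1 0
p1 (pos 1,3,5,7,9,11,13,15): XOR of data positions = 1⊕0⊕1⊕1⊕1⊕0⊕0 = 0
p2 (pos 2,3,6,7,10,11,14,15): XOR of data positions = 1⊕1⊕1⊕0⊕1⊕1⊕0 = 1
p4 (pos 4,5,6,7,12,13,14,15): XOR of data positions = 0⊕1⊕1⊕1⊕0⊕1⊕0 = 0
p8 (pos 8,9,10,11,12,13,14,15): XOR of data positions = 1⊕0⊕1⊕1⊕0⊕1⊕0 = 0
Codeword: 011001101011010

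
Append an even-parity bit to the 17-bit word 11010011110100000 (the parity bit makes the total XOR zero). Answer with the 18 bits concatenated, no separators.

XOR of the 17 data bits: 1⊕1⊕0⊕1⊕0⊕0⊕1⊕1⊕1⊕1⊕0⊕1⊕0⊕0⊕0⊕0⊕0 = 0
Parity bit = 0 (so all 18 bits XOR to 0).

110100111101000000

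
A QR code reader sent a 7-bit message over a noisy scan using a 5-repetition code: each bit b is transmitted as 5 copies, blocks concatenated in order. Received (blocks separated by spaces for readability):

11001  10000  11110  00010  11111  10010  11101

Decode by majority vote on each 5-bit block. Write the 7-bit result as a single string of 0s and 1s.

Block 1 (11001): 3 ones → 1
Block 2 (10000): 1 one → 0
Block 3 (11110): 4 ones → 1
Block 4 (00010): 1 one → 0
Block 5 (11111): 5 ones → 1
Block 6 (10010): 2 ones → 0
Block 7 (11101): 4 ones → 1

1010101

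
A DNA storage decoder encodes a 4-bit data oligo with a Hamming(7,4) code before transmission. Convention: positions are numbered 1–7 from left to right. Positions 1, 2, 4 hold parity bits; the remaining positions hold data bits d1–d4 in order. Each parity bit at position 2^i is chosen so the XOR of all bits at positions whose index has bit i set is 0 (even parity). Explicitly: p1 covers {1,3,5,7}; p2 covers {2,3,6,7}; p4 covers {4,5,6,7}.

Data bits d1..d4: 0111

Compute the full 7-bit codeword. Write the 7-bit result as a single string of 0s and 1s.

Place data at non-parity positions: p1 p2 0 p4 1 1 1
p1 (pos 1,3,5,7): XOR of data positions = 0⊕1⊕1 = 0
p2 (pos 2,3,6,7): XOR of data positions = 0⊕1⊕1 = 0
p4 (pos 4,5,6,7): XOR of data positions = 1⊕1⊕1 = 1
Codeword: 0001111

0001111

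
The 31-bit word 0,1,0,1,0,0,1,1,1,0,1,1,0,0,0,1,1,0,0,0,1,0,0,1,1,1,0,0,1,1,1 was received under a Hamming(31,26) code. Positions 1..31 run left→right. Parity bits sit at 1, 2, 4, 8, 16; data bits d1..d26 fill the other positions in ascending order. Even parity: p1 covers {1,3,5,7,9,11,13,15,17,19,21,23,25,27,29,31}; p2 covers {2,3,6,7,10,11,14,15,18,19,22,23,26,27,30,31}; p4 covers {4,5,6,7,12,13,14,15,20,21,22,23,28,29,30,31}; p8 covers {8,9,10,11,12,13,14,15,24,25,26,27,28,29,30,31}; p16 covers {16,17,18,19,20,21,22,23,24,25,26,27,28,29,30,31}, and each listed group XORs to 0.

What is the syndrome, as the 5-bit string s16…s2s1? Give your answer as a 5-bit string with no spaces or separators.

10100

s1 (pos 1,3,5,7,9,11,13,15,17,19,21,23,25,27,29,31): 0⊕0⊕0⊕1⊕1⊕1⊕0⊕0⊕1⊕0⊕1⊕0⊕1⊕0⊕1⊕1 = 0
s2 (pos 2,3,6,7,10,11,14,15,18,19,22,23,26,27,30,31): 1⊕0⊕0⊕1⊕0⊕1⊕0⊕0⊕0⊕0⊕0⊕0⊕1⊕0⊕1⊕1 = 0
s4 (pos 4,5,6,7,12,13,14,15,20,21,22,23,28,29,30,31): 1⊕0⊕0⊕1⊕1⊕0⊕0⊕0⊕0⊕1⊕0⊕0⊕0⊕1⊕1⊕1 = 1
s8 (pos 8,9,10,11,12,13,14,15,24,25,26,27,28,29,30,31): 1⊕1⊕0⊕1⊕1⊕0⊕0⊕0⊕1⊕1⊕1⊕0⊕0⊕1⊕1⊕1 = 0
s16 (pos 16,17,18,19,20,21,22,23,24,25,26,27,28,29,30,31): 1⊕1⊕0⊕0⊕0⊕1⊕0⊕0⊕1⊕1⊕1⊕0⊕0⊕1⊕1⊕1 = 1
Syndrome s16…s1 = 10100 → error at position 20.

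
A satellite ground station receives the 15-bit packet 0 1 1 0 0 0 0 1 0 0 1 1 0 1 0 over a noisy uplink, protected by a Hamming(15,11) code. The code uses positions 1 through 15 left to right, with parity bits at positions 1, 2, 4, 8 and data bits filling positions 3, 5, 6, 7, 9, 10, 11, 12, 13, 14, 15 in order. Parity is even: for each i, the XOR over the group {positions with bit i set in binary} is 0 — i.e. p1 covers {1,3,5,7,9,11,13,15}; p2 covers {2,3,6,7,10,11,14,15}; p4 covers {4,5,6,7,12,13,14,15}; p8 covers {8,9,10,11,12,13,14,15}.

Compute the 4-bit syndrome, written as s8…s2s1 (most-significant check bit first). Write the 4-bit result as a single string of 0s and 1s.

s1 (pos 1,3,5,7,9,11,13,15): 0⊕1⊕0⊕0⊕0⊕1⊕0⊕0 = 0
s2 (pos 2,3,6,7,10,11,14,15): 1⊕1⊕0⊕0⊕0⊕1⊕1⊕0 = 0
s4 (pos 4,5,6,7,12,13,14,15): 0⊕0⊕0⊕0⊕1⊕0⊕1⊕0 = 0
s8 (pos 8,9,10,11,12,13,14,15): 1⊕0⊕0⊕1⊕1⊕0⊕1⊕0 = 0
Syndrome s8…s1 = 0000 → no error.

0000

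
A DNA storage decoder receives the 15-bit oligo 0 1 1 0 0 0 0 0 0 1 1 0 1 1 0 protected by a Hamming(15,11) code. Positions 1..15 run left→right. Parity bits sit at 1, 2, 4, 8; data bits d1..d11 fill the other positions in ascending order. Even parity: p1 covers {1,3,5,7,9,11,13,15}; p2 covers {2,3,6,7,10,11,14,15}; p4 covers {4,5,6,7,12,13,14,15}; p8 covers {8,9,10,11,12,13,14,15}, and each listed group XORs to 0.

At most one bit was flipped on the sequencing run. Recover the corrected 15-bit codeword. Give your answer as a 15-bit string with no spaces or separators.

010000000110110

s1 (pos 1,3,5,7,9,11,13,15): 0⊕1⊕0⊕0⊕0⊕1⊕1⊕0 = 1
s2 (pos 2,3,6,7,10,11,14,15): 1⊕1⊕0⊕0⊕1⊕1⊕1⊕0 = 1
s4 (pos 4,5,6,7,12,13,14,15): 0⊕0⊕0⊕0⊕0⊕1⊕1⊕0 = 0
s8 (pos 8,9,10,11,12,13,14,15): 0⊕0⊕1⊕1⊕0⊕1⊕1⊕0 = 0
Syndrome s8…s1 = 0011 → error at position 3.
Flip position 3: 011000000110110 → 010000000110110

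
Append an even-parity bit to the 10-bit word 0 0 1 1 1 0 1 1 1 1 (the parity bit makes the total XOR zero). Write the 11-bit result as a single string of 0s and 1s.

00111011111

XOR of the 10 data bits: 0⊕0⊕1⊕1⊕1⊕0⊕1⊕1⊕1⊕1 = 1
Parity bit = 1 (so all 11 bits XOR to 0).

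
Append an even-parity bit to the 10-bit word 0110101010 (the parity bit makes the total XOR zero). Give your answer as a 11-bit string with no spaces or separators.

01101010101

XOR of the 10 data bits: 0⊕1⊕1⊕0⊕1⊕0⊕1⊕0⊕1⊕0 = 1
Parity bit = 1 (so all 11 bits XOR to 0).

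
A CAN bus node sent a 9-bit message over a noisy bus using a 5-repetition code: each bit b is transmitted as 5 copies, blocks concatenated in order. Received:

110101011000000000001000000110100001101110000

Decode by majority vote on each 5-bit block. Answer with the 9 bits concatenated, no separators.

Block 1 (11010): 3 ones → 1
Block 2 (10110): 3 ones → 1
Block 3 (00000): 0 ones → 0
Block 4 (00000): 0 ones → 0
Block 5 (10000): 1 one → 0
Block 6 (00110): 2 ones → 0
Block 7 (10000): 1 one → 0
Block 8 (11011): 4 ones → 1
Block 9 (10000): 1 one → 0

110000010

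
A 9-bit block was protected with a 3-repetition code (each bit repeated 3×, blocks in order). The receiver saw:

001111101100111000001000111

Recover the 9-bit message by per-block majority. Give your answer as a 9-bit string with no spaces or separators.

011010001

Block 1 (001): 1 one → 0
Block 2 (111): 3 ones → 1
Block 3 (101): 2 ones → 1
Block 4 (100): 1 one → 0
Block 5 (111): 3 ones → 1
Block 6 (000): 0 ones → 0
Block 7 (001): 1 one → 0
Block 8 (000): 0 ones → 0
Block 9 (111): 3 ones → 1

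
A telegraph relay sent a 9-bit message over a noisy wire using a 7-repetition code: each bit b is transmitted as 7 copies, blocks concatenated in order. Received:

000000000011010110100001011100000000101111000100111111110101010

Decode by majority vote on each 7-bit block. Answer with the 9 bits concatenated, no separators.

000101010

Block 1 (0000000): 0 ones → 0
Block 2 (0001101): 3 ones → 0
Block 3 (0110100): 3 ones → 0
Block 4 (0010111): 4 ones → 1
Block 5 (0000000): 0 ones → 0
Block 6 (0101111): 5 ones → 1
Block 7 (0001001): 2 ones → 0
Block 8 (1111111): 7 ones → 1
Block 9 (0101010): 3 ones → 0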